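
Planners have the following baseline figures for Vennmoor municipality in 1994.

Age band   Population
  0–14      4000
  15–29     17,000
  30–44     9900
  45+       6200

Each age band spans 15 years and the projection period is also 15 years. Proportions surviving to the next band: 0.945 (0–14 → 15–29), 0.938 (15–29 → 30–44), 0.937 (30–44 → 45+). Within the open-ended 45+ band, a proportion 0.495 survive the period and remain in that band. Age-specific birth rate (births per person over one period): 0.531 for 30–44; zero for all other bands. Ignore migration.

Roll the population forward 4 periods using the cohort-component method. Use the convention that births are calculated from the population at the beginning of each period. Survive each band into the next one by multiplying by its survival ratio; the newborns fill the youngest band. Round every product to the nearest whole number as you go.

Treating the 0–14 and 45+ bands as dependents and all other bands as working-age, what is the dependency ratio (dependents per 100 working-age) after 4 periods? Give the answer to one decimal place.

[period 1]
Births: 9900 * 0.531 = 5257
15–29: 4000 * 0.945 = 3780
30–44: 17000 * 0.938 = 15946
45+: 9900 * 0.937 + 6200 * 0.495 = 9276 + 3069 = 12345
End of period: [5257, 3780, 15946, 12345]
[period 2]
Births: 15946 * 0.531 = 8467
15–29: 5257 * 0.945 = 4968
30–44: 3780 * 0.938 = 3546
45+: 15946 * 0.937 + 12345 * 0.495 = 14941 + 6111 = 21052
End of period: [8467, 4968, 3546, 21052]
[period 3]
Births: 3546 * 0.531 = 1883
15–29: 8467 * 0.945 = 8001
30–44: 4968 * 0.938 = 4660
45+: 3546 * 0.937 + 21052 * 0.495 = 3323 + 10421 = 13744
End of period: [1883, 8001, 4660, 13744]
[period 4]
Births: 4660 * 0.531 = 2474
15–29: 1883 * 0.945 = 1779
30–44: 8001 * 0.938 = 7505
45+: 4660 * 0.937 + 13744 * 0.495 = 4366 + 6803 = 11169
End of period: [2474, 1779, 7505, 11169]
Dependents (band 0–14 + band 45+) = 2474 + 11169 = 13643; working-age = 9284; ratio = 13643/9284 × 100 = 147.0

147.0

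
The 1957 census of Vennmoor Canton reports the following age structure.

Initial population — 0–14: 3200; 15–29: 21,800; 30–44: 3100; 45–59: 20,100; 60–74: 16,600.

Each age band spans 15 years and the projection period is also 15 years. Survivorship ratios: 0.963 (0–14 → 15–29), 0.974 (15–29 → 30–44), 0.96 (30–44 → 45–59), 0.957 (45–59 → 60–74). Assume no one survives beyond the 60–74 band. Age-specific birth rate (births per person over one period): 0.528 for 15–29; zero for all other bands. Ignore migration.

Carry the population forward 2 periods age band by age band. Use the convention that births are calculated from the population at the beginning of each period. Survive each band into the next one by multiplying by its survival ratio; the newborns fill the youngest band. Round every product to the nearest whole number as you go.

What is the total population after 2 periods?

38945

— Period 1 —
Births: 21800 × 0.528 = 11510
15–29: 3200 × 0.963 = 3082
30–44: 21800 × 0.974 = 21233
45–59: 3100 × 0.96 = 2976
60–74: 20100 × 0.957 = 19236
Population now: 0–14=11510, 15–29=3082, 30–44=21233, 45–59=2976, 60–74=19236
— Period 2 —
Births: 3082 × 0.528 = 1627
15–29: 11510 × 0.963 = 11084
30–44: 3082 × 0.974 = 3002
45–59: 21233 × 0.96 = 20384
60–74: 2976 × 0.957 = 2848
Population now: 0–14=1627, 15–29=11084, 30–44=3002, 45–59=20384, 60–74=2848
Total after period 2: 1627 + 11084 + 3002 + 20384 + 2848 = 38945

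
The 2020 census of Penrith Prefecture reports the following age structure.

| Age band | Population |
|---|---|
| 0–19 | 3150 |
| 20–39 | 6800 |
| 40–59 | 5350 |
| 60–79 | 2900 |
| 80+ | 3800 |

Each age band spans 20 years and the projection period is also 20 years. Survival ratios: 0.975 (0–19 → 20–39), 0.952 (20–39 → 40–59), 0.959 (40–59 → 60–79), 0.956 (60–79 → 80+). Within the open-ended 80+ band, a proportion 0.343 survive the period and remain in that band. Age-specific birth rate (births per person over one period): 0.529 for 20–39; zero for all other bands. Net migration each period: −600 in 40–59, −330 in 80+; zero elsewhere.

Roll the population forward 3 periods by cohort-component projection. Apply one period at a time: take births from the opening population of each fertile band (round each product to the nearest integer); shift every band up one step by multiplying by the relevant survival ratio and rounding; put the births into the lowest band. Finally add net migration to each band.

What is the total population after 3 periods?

Let band 1 be 0–19 through band 5 = 80+.
After projecting period 1:
Births: 6800 × 0.529 = 3597
Band 2: 3150 × 0.975 = 3071
Band 3: 6800 × 0.952 = 6474
Band 4: 5350 × 0.959 = 5131
Band 5: 2900 × 0.956 + 3800 × 0.343 = 2772 + 1303 = 4075
Net migration: Band 3 − 600 → 5874; Band 5 − 330 → 3745
End of period: [3597, 3071, 5874, 5131, 3745]
After projecting period 2:
Births: 3071 × 0.529 = 1625
Band 2: 3597 × 0.975 = 3507
Band 3: 3071 × 0.952 = 2924
Band 4: 5874 × 0.959 = 5633
Band 5: 5131 × 0.956 + 3745 × 0.343 = 4905 + 1285 = 6190
Net migration: Band 3 − 600 → 2324; Band 5 − 330 → 5860
End of period: [1625, 3507, 2324, 5633, 5860]
After projecting period 3:
Births: 3507 × 0.529 = 1855
Band 2: 1625 × 0.975 = 1584
Band 3: 3507 × 0.952 = 3339
Band 4: 2324 × 0.959 = 2229
Band 5: 5633 × 0.956 + 5860 × 0.343 = 5385 + 2010 = 7395
Net migration: Band 3 − 600 → 2739; Band 5 − 330 → 7065
End of period: [1855, 1584, 2739, 2229, 7065]
Total after period 3: 1855 + 1584 + 2739 + 2229 + 7065 = 15472

15472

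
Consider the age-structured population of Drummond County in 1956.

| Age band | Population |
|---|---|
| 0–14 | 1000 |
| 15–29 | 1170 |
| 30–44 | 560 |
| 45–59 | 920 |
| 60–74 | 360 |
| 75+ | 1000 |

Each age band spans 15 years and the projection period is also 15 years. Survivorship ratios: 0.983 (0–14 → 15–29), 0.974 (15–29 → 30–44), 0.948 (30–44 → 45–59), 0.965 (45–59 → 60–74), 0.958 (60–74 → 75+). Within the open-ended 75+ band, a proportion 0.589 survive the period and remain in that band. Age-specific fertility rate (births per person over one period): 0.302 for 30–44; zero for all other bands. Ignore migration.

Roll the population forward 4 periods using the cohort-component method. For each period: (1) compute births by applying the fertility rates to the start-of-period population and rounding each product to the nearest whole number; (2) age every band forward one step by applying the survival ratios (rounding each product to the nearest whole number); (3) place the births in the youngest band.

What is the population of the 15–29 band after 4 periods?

— Period 1 —
Births: 560 * 0.302 = 169
15–29: 1000 * 0.983 = 983
30–44: 1170 * 0.974 = 1140
45–59: 560 * 0.948 = 531
60–74: 920 * 0.965 = 888
75+: 360 * 0.958 + 1000 * 0.589 = 345 + 589 = 934
Population now: 0–14=169, 15–29=983, 30–44=1140, 45–59=531, 60–74=888, 75+=934
— Period 2 —
Births: 1140 * 0.302 = 344
15–29: 169 * 0.983 = 166
30–44: 983 * 0.974 = 957
45–59: 1140 * 0.948 = 1081
60–74: 531 * 0.965 = 512
75+: 888 * 0.958 + 934 * 0.589 = 851 + 550 = 1401
Population now: 0–14=344, 15–29=166, 30–44=957, 45–59=1081, 60–74=512, 75+=1401
— Period 3 —
Births: 957 * 0.302 = 289
15–29: 344 * 0.983 = 338
30–44: 166 * 0.974 = 162
45–59: 957 * 0.948 = 907
60–74: 1081 * 0.965 = 1043
75+: 512 * 0.958 + 1401 * 0.589 = 490 + 825 = 1315
Population now: 0–14=289, 15–29=338, 30–44=162, 45–59=907, 60–74=1043, 75+=1315
— Period 4 —
Births: 162 * 0.302 = 49
15–29: 289 * 0.983 = 284
30–44: 338 * 0.974 = 329
45–59: 162 * 0.948 = 154
60–74: 907 * 0.965 = 875
75+: 1043 * 0.958 + 1315 * 0.589 = 999 + 775 = 1774
Population now: 0–14=49, 15–29=284, 30–44=329, 45–59=154, 60–74=875, 75+=1774

284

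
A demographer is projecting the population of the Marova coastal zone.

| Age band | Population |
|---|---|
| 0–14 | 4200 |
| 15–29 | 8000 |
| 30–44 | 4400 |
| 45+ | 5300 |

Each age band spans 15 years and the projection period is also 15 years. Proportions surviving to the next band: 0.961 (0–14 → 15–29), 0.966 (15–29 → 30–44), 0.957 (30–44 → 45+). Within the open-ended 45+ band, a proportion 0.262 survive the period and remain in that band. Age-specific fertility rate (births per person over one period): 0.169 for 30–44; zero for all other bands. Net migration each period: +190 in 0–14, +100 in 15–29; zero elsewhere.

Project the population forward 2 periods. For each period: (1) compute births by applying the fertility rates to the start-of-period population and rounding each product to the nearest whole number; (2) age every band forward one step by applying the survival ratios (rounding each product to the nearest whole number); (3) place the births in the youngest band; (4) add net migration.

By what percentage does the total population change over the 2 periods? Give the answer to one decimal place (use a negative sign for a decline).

-29.9

— Period 1 —
Births: 4400 × 0.169 = 744
15–29: 4200 × 0.961 = 4036
30–44: 8000 × 0.966 = 7728
45+: 4400 × 0.957 + 5300 × 0.262 = 4211 + 1389 = 5600
Net migration: 0–14 + 190 → 934; 15–29 + 100 → 4136
Population now: 0–14=934, 15–29=4136, 30–44=7728, 45+=5600
— Period 2 —
Births: 7728 × 0.169 = 1306
15–29: 934 × 0.961 = 898
30–44: 4136 × 0.966 = 3995
45+: 7728 × 0.957 + 5600 × 0.262 = 7396 + 1467 = 8863
Net migration: 0–14 + 190 → 1496; 15–29 + 100 → 998
Population now: 0–14=1496, 15–29=998, 30–44=3995, 45+=8863
Total: 21900 → 15352; change = -6548; percentage change = -29.9%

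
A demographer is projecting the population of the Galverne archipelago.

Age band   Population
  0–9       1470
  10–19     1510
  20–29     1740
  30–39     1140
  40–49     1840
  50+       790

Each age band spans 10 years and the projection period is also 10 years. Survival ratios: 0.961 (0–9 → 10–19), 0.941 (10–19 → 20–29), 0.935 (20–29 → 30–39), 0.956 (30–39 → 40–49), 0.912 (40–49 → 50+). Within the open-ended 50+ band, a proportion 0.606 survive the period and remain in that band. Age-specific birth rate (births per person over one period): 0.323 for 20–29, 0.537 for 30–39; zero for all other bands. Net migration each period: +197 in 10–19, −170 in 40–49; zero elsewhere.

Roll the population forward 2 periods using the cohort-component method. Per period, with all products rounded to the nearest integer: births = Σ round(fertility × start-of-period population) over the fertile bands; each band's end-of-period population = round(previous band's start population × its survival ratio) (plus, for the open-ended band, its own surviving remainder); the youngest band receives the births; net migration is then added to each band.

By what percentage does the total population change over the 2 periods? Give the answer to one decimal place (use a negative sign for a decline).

6.4

After projecting period 1:
Births: 1740 × 0.323 = 562 ; 1140 × 0.537 = 612 → total 1174
10–19: 1470 × 0.961 = 1413
20–29: 1510 × 0.941 = 1421
30–39: 1740 × 0.935 = 1627
40–49: 1140 × 0.956 = 1090
50+: 1840 × 0.912 + 790 × 0.606 = 1678 + 479 = 2157
Net migration: 10–19 + 197 → 1610; 40–49 − 170 → 920
Giving 1174 / 1610 / 1421 / 1627 / 920 / 2157.
After projecting period 2:
Births: 1421 × 0.323 = 459 ; 1627 × 0.537 = 874 → total 1333
10–19: 1174 × 0.961 = 1128
20–29: 1610 × 0.941 = 1515
30–39: 1421 × 0.935 = 1329
40–49: 1627 × 0.956 = 1555
50+: 920 × 0.912 + 2157 × 0.606 = 839 + 1307 = 2146
Net migration: 10–19 + 197 → 1325; 40–49 − 170 → 1385
Giving 1333 / 1325 / 1515 / 1329 / 1385 / 2146.
Total: 8490 → 9033; change = 543; percentage change = 6.4%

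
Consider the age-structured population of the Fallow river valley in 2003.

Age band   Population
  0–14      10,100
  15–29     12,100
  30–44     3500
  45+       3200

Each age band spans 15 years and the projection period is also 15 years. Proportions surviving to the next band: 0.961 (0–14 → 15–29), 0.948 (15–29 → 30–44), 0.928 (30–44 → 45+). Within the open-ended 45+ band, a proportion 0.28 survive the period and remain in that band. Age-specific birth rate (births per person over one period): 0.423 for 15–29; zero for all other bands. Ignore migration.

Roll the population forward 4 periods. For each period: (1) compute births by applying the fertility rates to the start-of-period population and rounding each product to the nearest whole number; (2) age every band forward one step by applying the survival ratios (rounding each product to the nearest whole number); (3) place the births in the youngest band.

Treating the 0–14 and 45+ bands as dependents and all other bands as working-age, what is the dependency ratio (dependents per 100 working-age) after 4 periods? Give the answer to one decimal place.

162.2

— Period 1 —
Births: 12100 × 0.423 = 5118
15–29: 10100 × 0.961 = 9706
30–44: 12100 × 0.948 = 11471
45+: 3500 × 0.928 + 3200 × 0.28 = 3248 + 896 = 4144
Population now: 0–14=5118, 15–29=9706, 30–44=11471, 45+=4144
— Period 2 —
Births: 9706 × 0.423 = 4106
15–29: 5118 × 0.961 = 4918
30–44: 9706 × 0.948 = 9201
45+: 11471 × 0.928 + 4144 × 0.28 = 10645 + 1160 = 11805
Population now: 0–14=4106, 15–29=4918, 30–44=9201, 45+=11805
— Period 3 —
Births: 4918 × 0.423 = 2080
15–29: 4106 × 0.961 = 3946
30–44: 4918 × 0.948 = 4662
45+: 9201 × 0.928 + 11805 × 0.28 = 8539 + 3305 = 11844
Population now: 0–14=2080, 15–29=3946, 30–44=4662, 45+=11844
— Period 4 —
Births: 3946 × 0.423 = 1669
15–29: 2080 × 0.961 = 1999
30–44: 3946 × 0.948 = 3741
45+: 4662 × 0.928 + 11844 × 0.28 = 4326 + 3316 = 7642
Population now: 0–14=1669, 15–29=1999, 30–44=3741, 45+=7642
Dependents (band 0–14 + band 45+) = 1669 + 7642 = 9311; working-age = 5740; ratio = 9311/5740 × 100 = 162.2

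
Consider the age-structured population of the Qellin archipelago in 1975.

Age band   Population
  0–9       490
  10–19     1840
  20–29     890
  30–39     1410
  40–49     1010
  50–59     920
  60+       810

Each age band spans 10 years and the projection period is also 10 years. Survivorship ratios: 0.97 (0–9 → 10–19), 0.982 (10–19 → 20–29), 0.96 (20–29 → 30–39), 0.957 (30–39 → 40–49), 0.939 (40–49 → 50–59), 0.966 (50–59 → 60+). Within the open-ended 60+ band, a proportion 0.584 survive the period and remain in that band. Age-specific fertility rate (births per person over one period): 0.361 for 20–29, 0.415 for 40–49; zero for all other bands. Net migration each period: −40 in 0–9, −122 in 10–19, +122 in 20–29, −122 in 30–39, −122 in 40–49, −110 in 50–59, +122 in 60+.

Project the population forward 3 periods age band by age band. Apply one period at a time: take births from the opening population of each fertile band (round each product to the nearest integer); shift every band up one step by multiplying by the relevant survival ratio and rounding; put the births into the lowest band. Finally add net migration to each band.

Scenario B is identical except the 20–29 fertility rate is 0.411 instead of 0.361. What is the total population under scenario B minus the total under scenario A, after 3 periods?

161

Period 1:
Births: 890 × 0.361 = 321 ; 1010 × 0.415 = 419 → total 740
10–19: 490 × 0.97 = 475
20–29: 1840 × 0.982 = 1807
30–39: 890 × 0.96 = 854
40–49: 1410 × 0.957 = 1349
50–59: 1010 × 0.939 = 948
60+: 920 × 0.966 + 810 × 0.584 = 889 + 473 = 1362
Net migration: 0–9 − 40 → 700; 10–19 − 122 → 353; 20–29 + 122 → 1929; 30–39 − 122 → 732; 40–49 − 122 → 1227; 50–59 − 110 → 838; 60+ + 122 → 1484
→ [700, 353, 1929, 732, 1227, 838, 1484]
Period 2:
Births: 1929 × 0.361 = 696 ; 1227 × 0.415 = 509 → total 1205
10–19: 700 × 0.97 = 679
20–29: 353 × 0.982 = 347
30–39: 1929 × 0.96 = 1852
40–49: 732 × 0.957 = 701
50–59: 1227 × 0.939 = 1152
60+: 838 × 0.966 + 1484 × 0.584 = 810 + 867 = 1677
Net migration: 0–9 − 40 → 1165; 10–19 − 122 → 557; 20–29 + 122 → 469; 30–39 − 122 → 1730; 40–49 − 122 → 579; 50–59 − 110 → 1042; 60+ + 122 → 1799
→ [1165, 557, 469, 1730, 579, 1042, 1799]
Period 3:
Births: 469 × 0.361 = 169 ; 579 × 0.415 = 240 → total 409
10–19: 1165 × 0.97 = 1130
20–29: 557 × 0.982 = 547
30–39: 469 × 0.96 = 450
40–49: 1730 × 0.957 = 1656
50–59: 579 × 0.939 = 544
60+: 1042 × 0.966 + 1799 × 0.584 = 1007 + 1051 = 2058
Net migration: 0–9 − 40 → 369; 10–19 − 122 → 1008; 20–29 + 122 → 669; 30–39 − 122 → 328; 40–49 − 122 → 1534; 50–59 − 110 → 434; 60+ + 122 → 2180
→ [369, 1008, 669, 328, 1534, 434, 2180]
Scenario A total after 3 periods: 6522
Scenario B projection —
Period 1:
Births: 890 × 0.411 = 366 ; 1010 × 0.415 = 419 → total 785
10–19: 490 × 0.97 = 475
20–29: 1840 × 0.982 = 1807
30–39: 890 × 0.96 = 854
40–49: 1410 × 0.957 = 1349
50–59: 1010 × 0.939 = 948
60+: 920 × 0.966 + 810 × 0.584 = 889 + 473 = 1362
Net migration: 0–9 − 40 → 745; 10–19 − 122 → 353; 20–29 + 122 → 1929; 30–39 − 122 → 732; 40–49 − 122 → 1227; 50–59 − 110 → 838; 60+ + 122 → 1484
→ [745, 353, 1929, 732, 1227, 838, 1484]
Period 2:
Births: 1929 × 0.411 = 793 ; 1227 × 0.415 = 509 → total 1302
10–19: 745 × 0.97 = 723
20–29: 353 × 0.982 = 347
30–39: 1929 × 0.96 = 1852
40–49: 732 × 0.957 = 701
50–59: 1227 × 0.939 = 1152
60+: 838 × 0.966 + 1484 × 0.584 = 810 + 867 = 1677
Net migration: 0–9 − 40 → 1262; 10–19 − 122 → 601; 20–29 + 122 → 469; 30–39 − 122 → 1730; 40–49 − 122 → 579; 50–59 − 110 → 1042; 60+ + 122 → 1799
→ [1262, 601, 469, 1730, 579, 1042, 1799]
Period 3:
Births: 469 × 0.411 = 193 ; 579 × 0.415 = 240 → total 433
10–19: 1262 × 0.97 = 1224
20–29: 601 × 0.982 = 590
30–39: 469 × 0.96 = 450
40–49: 1730 × 0.957 = 1656
50–59: 579 × 0.939 = 544
60+: 1042 × 0.966 + 1799 × 0.584 = 1007 + 1051 = 2058
Net migration: 0–9 − 40 → 393; 10–19 − 122 → 1102; 20–29 + 122 → 712; 30–39 − 122 → 328; 40–49 − 122 → 1534; 50–59 − 110 → 434; 60+ + 122 → 2180
→ [393, 1102, 712, 328, 1534, 434, 2180]
Scenario B total after 3 periods: 6683
Difference B − A = 6683 − 6522 = 161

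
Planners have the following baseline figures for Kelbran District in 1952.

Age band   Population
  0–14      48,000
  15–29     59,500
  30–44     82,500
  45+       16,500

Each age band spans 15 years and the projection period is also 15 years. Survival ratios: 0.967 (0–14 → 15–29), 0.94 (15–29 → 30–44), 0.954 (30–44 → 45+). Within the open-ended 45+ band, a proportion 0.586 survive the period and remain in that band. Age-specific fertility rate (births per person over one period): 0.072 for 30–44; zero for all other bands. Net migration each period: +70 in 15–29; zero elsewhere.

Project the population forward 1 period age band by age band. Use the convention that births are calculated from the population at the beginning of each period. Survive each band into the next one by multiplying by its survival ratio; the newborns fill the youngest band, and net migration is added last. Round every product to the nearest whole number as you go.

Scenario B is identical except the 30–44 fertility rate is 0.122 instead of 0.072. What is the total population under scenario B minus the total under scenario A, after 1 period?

[period 1]
Births: 82500 × 0.072 = 5940
15–29: 48000 × 0.967 = 46416
30–44: 59500 × 0.94 = 55930
45+: 82500 × 0.954 + 16500 × 0.586 = 78705 + 9669 = 88374
Net migration: 15–29 + 70 → 46486
→ [5940, 46486, 55930, 88374]
Scenario A total after 1 period: 196730
Scenario B projection —
[period 1]
Births: 82500 × 0.122 = 10065
15–29: 48000 × 0.967 = 46416
30–44: 59500 × 0.94 = 55930
45+: 82500 × 0.954 + 16500 × 0.586 = 78705 + 9669 = 88374
Net migration: 15–29 + 70 → 46486
→ [10065, 46486, 55930, 88374]
Scenario B total after 1 period: 200855
Difference B − A = 200855 − 196730 = 4125

4125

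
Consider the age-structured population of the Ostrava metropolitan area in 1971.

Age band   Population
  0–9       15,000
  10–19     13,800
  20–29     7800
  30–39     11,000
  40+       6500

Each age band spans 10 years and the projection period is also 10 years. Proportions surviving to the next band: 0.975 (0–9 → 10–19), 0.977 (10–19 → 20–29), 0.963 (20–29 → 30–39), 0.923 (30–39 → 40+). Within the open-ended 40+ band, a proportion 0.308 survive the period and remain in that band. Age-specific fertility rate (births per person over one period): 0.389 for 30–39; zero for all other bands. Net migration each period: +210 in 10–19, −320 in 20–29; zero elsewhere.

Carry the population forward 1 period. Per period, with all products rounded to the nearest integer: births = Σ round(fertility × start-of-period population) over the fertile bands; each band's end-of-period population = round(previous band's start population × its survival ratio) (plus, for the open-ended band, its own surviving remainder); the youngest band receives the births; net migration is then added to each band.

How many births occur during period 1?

After projecting period 1:
Births: 11000 × 0.389 = 4279
10–19: 15000 × 0.975 = 14625
20–29: 13800 × 0.977 = 13483
30–39: 7800 × 0.963 = 7511
40+: 11000 × 0.923 + 6500 × 0.308 = 10153 + 2002 = 12155
Net migration: 10–19 + 210 → 14835; 20–29 − 320 → 13163
→ [4279, 14835, 13163, 7511, 12155]

4279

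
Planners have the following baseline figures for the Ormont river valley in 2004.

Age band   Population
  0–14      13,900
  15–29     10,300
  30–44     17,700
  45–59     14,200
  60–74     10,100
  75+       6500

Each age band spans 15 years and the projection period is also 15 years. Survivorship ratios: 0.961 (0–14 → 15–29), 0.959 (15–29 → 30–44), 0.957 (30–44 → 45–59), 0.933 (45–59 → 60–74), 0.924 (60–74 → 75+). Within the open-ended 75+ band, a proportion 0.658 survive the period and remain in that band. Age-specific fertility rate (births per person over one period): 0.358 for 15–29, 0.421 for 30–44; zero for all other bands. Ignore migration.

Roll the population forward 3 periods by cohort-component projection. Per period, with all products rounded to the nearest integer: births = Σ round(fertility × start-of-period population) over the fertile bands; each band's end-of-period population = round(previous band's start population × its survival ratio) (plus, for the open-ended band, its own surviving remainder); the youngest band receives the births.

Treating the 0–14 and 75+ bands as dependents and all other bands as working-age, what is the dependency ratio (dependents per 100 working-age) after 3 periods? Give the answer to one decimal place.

94.6

Period 1:
Births: 10300 × 0.358 = 3687 ; 17700 × 0.421 = 7452 ⇒ total 11139
15–29: 13900 × 0.961 = 13358
30–44: 10300 × 0.959 = 9878
45–59: 17700 × 0.957 = 16939
60–74: 14200 × 0.933 = 13249
75+: 10100 × 0.924 + 6500 × 0.658 = 9332 + 4277 = 13609
End of period: [11139, 13358, 9878, 16939, 13249, 13609]
Period 2:
Births: 13358 × 0.358 = 4782 ; 9878 × 0.421 = 4159 ⇒ total 8941
15–29: 11139 × 0.961 = 10705
30–44: 13358 × 0.959 = 12810
45–59: 9878 × 0.957 = 9453
60–74: 16939 × 0.933 = 15804
75+: 13249 × 0.924 + 13609 × 0.658 = 12242 + 8955 = 21197
End of period: [8941, 10705, 12810, 9453, 15804, 21197]
Period 3:
Births: 10705 × 0.358 = 3832 ; 12810 × 0.421 = 5393 ⇒ total 9225
15–29: 8941 × 0.961 = 8592
30–44: 10705 × 0.959 = 10266
45–59: 12810 × 0.957 = 12259
60–74: 9453 × 0.933 = 8820
75+: 15804 × 0.924 + 21197 × 0.658 = 14603 + 13948 = 28551
End of period: [9225, 8592, 10266, 12259, 8820, 28551]
Dependents (band 0–14 + band 75+) = 9225 + 28551 = 37776; working-age = 39937; ratio = 37776/39937 × 100 = 94.6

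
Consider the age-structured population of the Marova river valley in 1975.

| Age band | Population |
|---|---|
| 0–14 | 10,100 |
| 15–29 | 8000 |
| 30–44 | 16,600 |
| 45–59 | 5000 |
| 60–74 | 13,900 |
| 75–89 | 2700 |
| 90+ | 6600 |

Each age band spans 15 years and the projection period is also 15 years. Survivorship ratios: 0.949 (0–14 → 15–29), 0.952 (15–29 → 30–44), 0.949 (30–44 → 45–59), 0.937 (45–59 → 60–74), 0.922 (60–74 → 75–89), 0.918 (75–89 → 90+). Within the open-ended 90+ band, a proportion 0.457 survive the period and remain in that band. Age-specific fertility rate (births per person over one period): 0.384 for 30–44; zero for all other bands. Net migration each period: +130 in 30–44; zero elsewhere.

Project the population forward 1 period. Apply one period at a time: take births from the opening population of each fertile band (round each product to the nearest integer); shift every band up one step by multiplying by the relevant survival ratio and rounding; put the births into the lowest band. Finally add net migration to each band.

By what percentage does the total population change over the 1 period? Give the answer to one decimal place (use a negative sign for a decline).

Numbering the bands 1..7 from youngest to oldest:
— Period 1 —
Births: 16600 × 0.384 = 6374
Band 2: 10100 × 0.949 = 9585
Band 3: 8000 × 0.952 = 7616
Band 4: 16600 × 0.949 = 15753
Band 5: 5000 × 0.937 = 4685
Band 6: 13900 × 0.922 = 12816
Band 7: 2700 × 0.918 + 6600 × 0.457 = 2479 + 3016 = 5495
Net migration: Band 3 + 130 → 7746
End of period: [6374, 9585, 7746, 15753, 4685, 12816, 5495]
Total: 62900 → 62454; change = -446; percentage change = -0.7%

-0.7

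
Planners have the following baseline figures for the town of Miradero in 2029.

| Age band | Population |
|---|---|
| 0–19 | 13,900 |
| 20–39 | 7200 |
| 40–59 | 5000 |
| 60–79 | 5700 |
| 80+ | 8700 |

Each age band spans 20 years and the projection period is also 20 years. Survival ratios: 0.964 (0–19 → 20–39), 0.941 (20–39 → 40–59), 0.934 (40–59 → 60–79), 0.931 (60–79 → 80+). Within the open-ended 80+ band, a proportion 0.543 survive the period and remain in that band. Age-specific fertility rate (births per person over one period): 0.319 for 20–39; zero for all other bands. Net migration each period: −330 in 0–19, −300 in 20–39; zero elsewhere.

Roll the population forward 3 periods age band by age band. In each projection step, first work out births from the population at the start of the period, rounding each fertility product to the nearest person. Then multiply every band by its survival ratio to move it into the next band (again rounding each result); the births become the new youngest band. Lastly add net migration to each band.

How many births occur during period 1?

Call the groups 1 to 5, youngest first.
[period 1]
Births: 7200 × 0.319 = 2297
Group 2: 13900 × 0.964 = 13400
Group 3: 7200 × 0.941 = 6775
Group 4: 5000 × 0.934 = 4670
Group 5: 5700 × 0.931 + 8700 × 0.543 = 5307 + 4724 = 10031
Net migration: Group 1 − 330 → 1967; Group 2 − 300 → 13100
End of period: [1967, 13100, 6775, 4670, 10031]

2297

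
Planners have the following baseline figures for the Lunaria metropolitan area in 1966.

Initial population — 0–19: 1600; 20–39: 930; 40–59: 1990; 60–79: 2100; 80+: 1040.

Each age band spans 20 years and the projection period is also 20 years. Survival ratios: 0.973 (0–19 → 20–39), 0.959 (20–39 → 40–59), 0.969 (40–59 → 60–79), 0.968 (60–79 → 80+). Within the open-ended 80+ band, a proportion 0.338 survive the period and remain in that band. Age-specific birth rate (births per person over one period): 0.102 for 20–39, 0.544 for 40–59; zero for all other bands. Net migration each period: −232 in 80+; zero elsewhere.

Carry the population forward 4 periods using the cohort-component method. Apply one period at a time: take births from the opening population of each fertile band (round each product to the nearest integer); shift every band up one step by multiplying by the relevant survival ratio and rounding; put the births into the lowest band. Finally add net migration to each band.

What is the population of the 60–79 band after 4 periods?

1065

Numbering the groups 1..5 from youngest to oldest:
Period 1:
Births: 930 * 0.102 = 95 ; 1990 * 0.544 = 1083 → total 1178
Group 2: 1600 * 0.973 = 1557
Group 3: 930 * 0.959 = 892
Group 4: 1990 * 0.969 = 1928
Group 5: 2100 * 0.968 + 1040 * 0.338 = 2033 + 352 = 2385
Net migration: Group 5 − 232 → 2153
Giving 1178 / 1557 / 892 / 1928 / 2153.
Period 2:
Births: 1557 * 0.102 = 159 ; 892 * 0.544 = 485 → total 644
Group 2: 1178 * 0.973 = 1146
Group 3: 1557 * 0.959 = 1493
Group 4: 892 * 0.969 = 864
Group 5: 1928 * 0.968 + 2153 * 0.338 = 1866 + 728 = 2594
Net migration: Group 5 − 232 → 2362
Giving 644 / 1146 / 1493 / 864 / 2362.
Period 3:
Births: 1146 * 0.102 = 117 ; 1493 * 0.544 = 812 → total 929
Group 2: 644 * 0.973 = 627
Group 3: 1146 * 0.959 = 1099
Group 4: 1493 * 0.969 = 1447
Group 5: 864 * 0.968 + 2362 * 0.338 = 836 + 798 = 1634
Net migration: Group 5 − 232 → 1402
Giving 929 / 627 / 1099 / 1447 / 1402.
Period 4:
Births: 627 * 0.102 = 64 ; 1099 * 0.544 = 598 → total 662
Group 2: 929 * 0.973 = 904
Group 3: 627 * 0.959 = 601
Group 4: 1099 * 0.969 = 1065
Group 5: 1447 * 0.968 + 1402 * 0.338 = 1401 + 474 = 1875
Net migration: Group 5 − 232 → 1643
Giving 662 / 904 / 601 / 1065 / 1643.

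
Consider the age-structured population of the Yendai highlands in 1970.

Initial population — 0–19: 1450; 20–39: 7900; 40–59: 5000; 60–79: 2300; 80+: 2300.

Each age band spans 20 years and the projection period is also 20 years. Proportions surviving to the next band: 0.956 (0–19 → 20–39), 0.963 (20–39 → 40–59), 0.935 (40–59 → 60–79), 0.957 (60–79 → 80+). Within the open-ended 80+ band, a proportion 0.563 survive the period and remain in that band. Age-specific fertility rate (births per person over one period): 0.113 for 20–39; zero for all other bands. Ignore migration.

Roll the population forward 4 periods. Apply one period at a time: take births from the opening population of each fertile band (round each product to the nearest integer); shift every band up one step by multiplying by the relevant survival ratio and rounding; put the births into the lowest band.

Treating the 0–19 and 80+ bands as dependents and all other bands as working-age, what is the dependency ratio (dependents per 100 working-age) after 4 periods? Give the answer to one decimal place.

704.3

[period 1]
Births: 7900 × 0.113 = 893
20–39: 1450 × 0.956 = 1386
40–59: 7900 × 0.963 = 7608
60–79: 5000 × 0.935 = 4675
80+: 2300 × 0.957 + 2300 × 0.563 = 2201 + 1295 = 3496
End of period: [893, 1386, 7608, 4675, 3496]
[period 2]
Births: 1386 × 0.113 = 157
20–39: 893 × 0.956 = 854
40–59: 1386 × 0.963 = 1335
60–79: 7608 × 0.935 = 7113
80+: 4675 × 0.957 + 3496 × 0.563 = 4474 + 1968 = 6442
End of period: [157, 854, 1335, 7113, 6442]
[period 3]
Births: 854 × 0.113 = 97
20–39: 157 × 0.956 = 150
40–59: 854 × 0.963 = 822
60–79: 1335 × 0.935 = 1248
80+: 7113 × 0.957 + 6442 × 0.563 = 6807 + 3627 = 10434
End of period: [97, 150, 822, 1248, 10434]
[period 4]
Births: 150 × 0.113 = 17
20–39: 97 × 0.956 = 93
40–59: 150 × 0.963 = 144
60–79: 822 × 0.935 = 769
80+: 1248 × 0.957 + 10434 × 0.563 = 1194 + 5874 = 7068
End of period: [17, 93, 144, 769, 7068]
Dependents (band 0–19 + band 80+) = 17 + 7068 = 7085; working-age = 1006; ratio = 7085/1006 × 100 = 704.3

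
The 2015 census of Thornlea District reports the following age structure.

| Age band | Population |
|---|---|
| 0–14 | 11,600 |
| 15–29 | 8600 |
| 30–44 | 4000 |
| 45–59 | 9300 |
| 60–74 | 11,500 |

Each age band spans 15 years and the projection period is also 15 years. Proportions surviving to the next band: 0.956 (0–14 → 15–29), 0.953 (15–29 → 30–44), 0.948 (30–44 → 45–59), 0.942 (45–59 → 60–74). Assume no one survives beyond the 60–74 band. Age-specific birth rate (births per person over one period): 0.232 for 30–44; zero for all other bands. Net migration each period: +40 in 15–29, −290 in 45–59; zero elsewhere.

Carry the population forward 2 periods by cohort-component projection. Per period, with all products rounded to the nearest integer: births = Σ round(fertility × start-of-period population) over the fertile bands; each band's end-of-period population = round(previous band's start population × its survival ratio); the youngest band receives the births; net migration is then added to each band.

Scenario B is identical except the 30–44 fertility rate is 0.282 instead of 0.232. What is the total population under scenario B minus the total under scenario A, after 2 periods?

Call the groups 1 to 5, youngest first.
Period 1.
Births: 4000 × 0.232 = 928
Group 2: 11600 × 0.956 = 11090
Group 3: 8600 × 0.953 = 8196
Group 4: 4000 × 0.948 = 3792
Group 5: 9300 × 0.942 = 8761
Net migration: Group 2 + 40 → 11130; Group 4 − 290 → 3502
Population now: 0–14=928, 15–29=11130, 30–44=8196, 45–59=3502, 60–74=8761
Period 2.
Births: 8196 × 0.232 = 1901
Group 2: 928 × 0.956 = 887
Group 3: 11130 × 0.953 = 10607
Group 4: 8196 × 0.948 = 7770
Group 5: 3502 × 0.942 = 3299
Net migration: Group 2 + 40 → 927; Group 4 − 290 → 7480
Population now: 0–14=1901, 15–29=927, 30–44=10607, 45–59=7480, 60–74=3299
Scenario A total after 2 periods: 24214
Scenario B projection —
Period 1.
Births: 4000 × 0.282 = 1128
Group 2: 11600 × 0.956 = 11090
Group 3: 8600 × 0.953 = 8196
Group 4: 4000 × 0.948 = 3792
Group 5: 9300 × 0.942 = 8761
Net migration: Group 2 + 40 → 11130; Group 4 − 290 → 3502
Population now: 0–14=1128, 15–29=11130, 30–44=8196, 45–59=3502, 60–74=8761
Period 2.
Births: 8196 × 0.282 = 2311
Group 2: 1128 × 0.956 = 1078
Group 3: 11130 × 0.953 = 10607
Group 4: 8196 × 0.948 = 7770
Group 5: 3502 × 0.942 = 3299
Net migration: Group 2 + 40 → 1118; Group 4 − 290 → 7480
Population now: 0–14=2311, 15–29=1118, 30–44=10607, 45–59=7480, 60–74=3299
Scenario B total after 2 periods: 24815
Difference B − A = 24815 − 24214 = 601

601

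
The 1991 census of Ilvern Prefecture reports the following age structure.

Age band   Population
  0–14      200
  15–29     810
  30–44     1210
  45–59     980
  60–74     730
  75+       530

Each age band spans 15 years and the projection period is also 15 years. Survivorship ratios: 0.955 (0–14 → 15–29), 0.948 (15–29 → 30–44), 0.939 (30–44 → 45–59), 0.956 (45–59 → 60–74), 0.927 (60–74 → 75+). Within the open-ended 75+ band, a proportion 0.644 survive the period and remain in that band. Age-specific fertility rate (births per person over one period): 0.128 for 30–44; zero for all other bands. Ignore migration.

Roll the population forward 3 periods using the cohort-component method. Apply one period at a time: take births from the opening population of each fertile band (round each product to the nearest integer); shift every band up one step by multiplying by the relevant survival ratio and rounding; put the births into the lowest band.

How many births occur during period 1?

Call the bands 1 to 6, youngest first.
[period 1]
Births: 1210 × 0.128 = 155
Band 2: 200 × 0.955 = 191
Band 3: 810 × 0.948 = 768
Band 4: 1210 × 0.939 = 1136
Band 5: 980 × 0.956 = 937
Band 6: 730 × 0.927 + 530 × 0.644 = 677 + 341 = 1018
End of period: [155, 191, 768, 1136, 937, 1018]

155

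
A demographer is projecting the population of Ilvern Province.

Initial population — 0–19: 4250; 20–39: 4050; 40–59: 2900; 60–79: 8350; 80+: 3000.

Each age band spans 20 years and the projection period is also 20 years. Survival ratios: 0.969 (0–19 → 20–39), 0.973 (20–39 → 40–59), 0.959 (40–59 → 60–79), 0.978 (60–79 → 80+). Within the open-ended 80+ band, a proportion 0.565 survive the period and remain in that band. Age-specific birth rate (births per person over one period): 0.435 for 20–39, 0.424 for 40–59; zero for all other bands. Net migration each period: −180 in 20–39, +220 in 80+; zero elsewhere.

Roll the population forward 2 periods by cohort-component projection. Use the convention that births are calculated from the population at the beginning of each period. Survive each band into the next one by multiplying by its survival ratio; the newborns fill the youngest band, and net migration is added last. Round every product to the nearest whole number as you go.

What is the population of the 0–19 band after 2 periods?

Let group 1 be 0–19 through group 5 = 80+.
— Period 1 —
Births: 4050 × 0.435 = 1762, 2900 × 0.424 = 1230 → 2992
Group 2: 4250 × 0.969 = 4118
Group 3: 4050 × 0.973 = 3941
Group 4: 2900 × 0.959 = 2781
Group 5: 8350 × 0.978 + 3000 × 0.565 = 8166 + 1695 = 9861
Net migration: Group 2 − 180 → 3938; Group 5 + 220 → 10081
Giving 2992 / 3938 / 3941 / 2781 / 10081.
— Period 2 —
Births: 3938 × 0.435 = 1713, 3941 × 0.424 = 1671 → 3384
Group 2: 2992 × 0.969 = 2899
Group 3: 3938 × 0.973 = 3832
Group 4: 3941 × 0.959 = 3779
Group 5: 2781 × 0.978 + 10081 × 0.565 = 2720 + 5696 = 8416
Net migration: Group 2 − 180 → 2719; Group 5 + 220 → 8636
Giving 3384 / 2719 / 3832 / 3779 / 8636.

3384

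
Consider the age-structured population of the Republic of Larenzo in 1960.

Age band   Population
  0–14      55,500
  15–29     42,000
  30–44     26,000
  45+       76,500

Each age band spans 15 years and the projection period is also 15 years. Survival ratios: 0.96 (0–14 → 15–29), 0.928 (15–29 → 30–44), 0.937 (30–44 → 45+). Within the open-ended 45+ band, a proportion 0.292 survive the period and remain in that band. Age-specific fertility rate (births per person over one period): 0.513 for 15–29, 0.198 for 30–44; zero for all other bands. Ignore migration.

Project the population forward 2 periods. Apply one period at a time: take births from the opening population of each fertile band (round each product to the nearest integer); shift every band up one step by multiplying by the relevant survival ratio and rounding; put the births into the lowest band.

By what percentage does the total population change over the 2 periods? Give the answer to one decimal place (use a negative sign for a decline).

-19.9

Numbering the bands 1..4 from youngest to oldest:
After projecting period 1:
Births: 42000 * 0.513 = 21546, 26000 * 0.198 = 5148 ⇒ total 26694
Band 2: 55500 * 0.96 = 53280
Band 3: 42000 * 0.928 = 38976
Band 4: 26000 * 0.937 + 76500 * 0.292 = 24362 + 22338 = 46700
Population now: 0–14=26694, 15–29=53280, 30–44=38976, 45+=46700
After projecting period 2:
Births: 53280 * 0.513 = 27333, 38976 * 0.198 = 7717 ⇒ total 35050
Band 2: 26694 * 0.96 = 25626
Band 3: 53280 * 0.928 = 49444
Band 4: 38976 * 0.937 + 46700 * 0.292 = 36521 + 13636 = 50157
Population now: 0–14=35050, 15–29=25626, 30–44=49444, 45+=50157
Total: 200000 → 160277; change = -39723; percentage change = -19.9%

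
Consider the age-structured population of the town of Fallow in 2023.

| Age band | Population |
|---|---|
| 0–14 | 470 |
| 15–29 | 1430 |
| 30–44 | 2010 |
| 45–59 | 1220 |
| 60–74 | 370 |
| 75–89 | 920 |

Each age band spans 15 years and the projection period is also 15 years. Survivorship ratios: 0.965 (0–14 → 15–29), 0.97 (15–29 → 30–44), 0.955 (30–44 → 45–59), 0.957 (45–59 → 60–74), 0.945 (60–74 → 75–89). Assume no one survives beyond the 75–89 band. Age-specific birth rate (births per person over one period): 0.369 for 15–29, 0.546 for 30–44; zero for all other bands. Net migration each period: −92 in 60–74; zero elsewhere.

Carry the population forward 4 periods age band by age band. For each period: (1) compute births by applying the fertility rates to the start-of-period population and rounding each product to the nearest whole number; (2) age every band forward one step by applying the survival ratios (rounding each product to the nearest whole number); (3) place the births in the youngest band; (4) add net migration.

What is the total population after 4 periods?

5690

Let group 1 be 0–14 through group 6 = 75–89.
After projecting period 1:
Births: 1430 × 0.369 = 528  |  2010 × 0.546 = 1097 → 1625
Group 2: 470 × 0.965 = 454
Group 3: 1430 × 0.97 = 1387
Group 4: 2010 × 0.955 = 1920
Group 5: 1220 × 0.957 = 1168
Group 6: 370 × 0.945 = 350
Net migration: Group 5 − 92 → 1076
Population now: 0–14=1625, 15–29=454, 30–44=1387, 45–59=1920, 60–74=1076, 75–89=350
After projecting period 2:
Births: 454 × 0.369 = 168  |  1387 × 0.546 = 757 → 925
Group 2: 1625 × 0.965 = 1568
Group 3: 454 × 0.97 = 440
Group 4: 1387 × 0.955 = 1325
Group 5: 1920 × 0.957 = 1837
Group 6: 1076 × 0.945 = 1017
Net migration: Group 5 − 92 → 1745
Population now: 0–14=925, 15–29=1568, 30–44=440, 45–59=1325, 60–74=1745, 75–89=1017
After projecting period 3:
Births: 1568 × 0.369 = 579  |  440 × 0.546 = 240 → 819
Group 2: 925 × 0.965 = 893
Group 3: 1568 × 0.97 = 1521
Group 4: 440 × 0.955 = 420
Group 5: 1325 × 0.957 = 1268
Group 6: 1745 × 0.945 = 1649
Net migration: Group 5 − 92 → 1176
Population now: 0–14=819, 15–29=893, 30–44=1521, 45–59=420, 60–74=1176, 75–89=1649
After projecting period 4:
Births: 893 × 0.369 = 330  |  1521 × 0.546 = 830 → 1160
Group 2: 819 × 0.965 = 790
Group 3: 893 × 0.97 = 866
Group 4: 1521 × 0.955 = 1453
Group 5: 420 × 0.957 = 402
Group 6: 1176 × 0.945 = 1111
Net migration: Group 5 − 92 → 310
Population now: 0–14=1160, 15–29=790, 30–44=866, 45–59=1453, 60–74=310, 75–89=1111
Total after period 4: 1160 + 790 + 866 + 1453 + 310 + 1111 = 5690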